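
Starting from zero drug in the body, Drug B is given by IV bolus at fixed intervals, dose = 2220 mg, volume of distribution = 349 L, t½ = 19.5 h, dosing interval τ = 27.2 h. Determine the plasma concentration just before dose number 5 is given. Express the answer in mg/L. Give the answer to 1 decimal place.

C₀ per dose = Dose / Vd = 2220 / 349 = 6.361 mg/L
k = ln2 / t½ = 0.693147 / 19.5 = 0.03555 h⁻¹
Fraction remaining after one interval: r = e^(−kτ) = e^(−0.03555 × 27.2) = 0.3802
Before dose 5, 4 doses have been given (aged 1τ, 2τ, 3τ, 4τ).
C_trough = C₀ × (r + r² + … + r^4) = C₀ × r(1−r^4)/(1−r)
        = 6.361 × 0.3802 × (1 − 0.02090) / (1 − 0.3802) = 3.820 mg/L

3.8 mg/L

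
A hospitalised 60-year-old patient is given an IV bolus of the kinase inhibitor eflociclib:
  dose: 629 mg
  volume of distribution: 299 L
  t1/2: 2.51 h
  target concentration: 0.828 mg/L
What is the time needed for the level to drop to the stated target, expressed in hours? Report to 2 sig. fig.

C₀ = Dose / Vd = 629.0 / 299 = 2.104 mg/L
k = ln2 / t½ = 0.693147 / 2.51 = 0.2762 h⁻¹
t = ln(C₀ / C) / k = ln(2.104 / 0.828) / 0.2762
  = ln(2.541) / 0.2762 = 0.9326 / 0.2762 = 3.377 h

3.4 h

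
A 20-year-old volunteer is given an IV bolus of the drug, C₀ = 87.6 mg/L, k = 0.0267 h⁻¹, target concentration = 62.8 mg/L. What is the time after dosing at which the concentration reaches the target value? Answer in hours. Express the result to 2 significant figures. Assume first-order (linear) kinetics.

12 h

t = ln(C₀ / C) / k = ln(87.60 / 62.8) / 0.02670
  = ln(1.395) / 0.02670 = 0.3329 / 0.02670 = 12.47 h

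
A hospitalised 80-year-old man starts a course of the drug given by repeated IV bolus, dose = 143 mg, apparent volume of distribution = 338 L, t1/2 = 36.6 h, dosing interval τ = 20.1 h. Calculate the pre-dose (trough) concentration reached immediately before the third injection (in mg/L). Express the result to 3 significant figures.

0.487 mg/L

C₀ per dose = Dose / Vd = 143 / 338 = 0.4231 mg/L
k = ln2 / t½ = 0.693147 / 36.6 = 0.01894 h⁻¹
Fraction remaining after one interval: r = e^(−kτ) = e^(−0.01894 × 20.1) = 0.6834
Before dose 3, 2 doses have been given (aged 1τ, 2τ).
C_trough = C₀ × (r + r²) = 0.4231 × (0.6834 + 0.4670) = 0.4867 mg/L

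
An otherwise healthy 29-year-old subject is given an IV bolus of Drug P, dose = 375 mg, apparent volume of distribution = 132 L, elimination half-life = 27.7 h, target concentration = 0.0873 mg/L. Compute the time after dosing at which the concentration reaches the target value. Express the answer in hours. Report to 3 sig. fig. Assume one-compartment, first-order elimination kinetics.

C₀ = Dose / Vd = 375.0 / 132 = 2.841 mg/L
k = ln2 / t½ = 0.693147 / 27.7 = 0.02502 h⁻¹
t = ln(C₀ / C) / k = ln(2.841 / 0.0873) / 0.02502
  = ln(32.54) / 0.02502 = 3.482 / 0.02502 = 139.2 h

139 h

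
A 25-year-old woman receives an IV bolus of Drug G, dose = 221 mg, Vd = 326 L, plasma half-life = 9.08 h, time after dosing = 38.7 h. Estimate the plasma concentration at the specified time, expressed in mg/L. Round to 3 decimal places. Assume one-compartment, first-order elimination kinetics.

0.035 mg/L

C₀ = Dose / Vd = 221.0 / 326 = 0.6779 mg/L
k = ln2 / t½ = 0.693147 / 9.08 = 0.07634 h⁻¹
C = C₀ · e^(−k·t) = 0.6779 × e^(−0.07634 × 38.7)
  = 0.6779 × 0.05211 = 0.03533 mg/L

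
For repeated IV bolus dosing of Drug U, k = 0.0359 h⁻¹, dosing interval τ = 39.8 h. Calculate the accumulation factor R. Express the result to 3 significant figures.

e^(−kτ) = e^(−0.03590 × 39.8) = 0.2396
Accumulation ratio R = 1 / (1 − e^(−kτ)) = 1 / (1 − 0.2396) = 1.315

1.32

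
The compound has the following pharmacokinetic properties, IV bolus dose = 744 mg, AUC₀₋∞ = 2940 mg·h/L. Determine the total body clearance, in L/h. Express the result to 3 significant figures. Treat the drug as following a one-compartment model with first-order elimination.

0.253 L/h

CL = Dose / AUC = 744 / 2940 = 0.2531 L/h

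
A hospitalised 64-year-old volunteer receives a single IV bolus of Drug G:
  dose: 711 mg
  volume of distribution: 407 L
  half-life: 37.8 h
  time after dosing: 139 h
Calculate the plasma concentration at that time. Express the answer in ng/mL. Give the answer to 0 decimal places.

137 ng/mL

C₀ = Dose / Vd = 711.0 / 407 = 1.747 mg/L
k = ln2 / t½ = 0.693147 / 37.8 = 0.01834 h⁻¹
C = C₀ · e^(−k·t) = 1.747 × e^(−0.01834 × 139)
  = 1.747 × 0.07814 = 0.1365 mg/L
Convert: 0.1365 mg/L × 1000 = 136.5 ng/mL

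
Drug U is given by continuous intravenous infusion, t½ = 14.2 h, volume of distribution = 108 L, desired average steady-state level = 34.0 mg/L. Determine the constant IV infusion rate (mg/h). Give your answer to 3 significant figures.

k = ln2 / t½ = 0.693147 / 14.2 = 0.04881 h⁻¹
CL = k × Vd = 0.04881 × 108 = 5.271 L/h
At steady state, infusion rate R₀ = Css × CL = 34.0 × 5.271 = 179.2 mg/h

179 mg/h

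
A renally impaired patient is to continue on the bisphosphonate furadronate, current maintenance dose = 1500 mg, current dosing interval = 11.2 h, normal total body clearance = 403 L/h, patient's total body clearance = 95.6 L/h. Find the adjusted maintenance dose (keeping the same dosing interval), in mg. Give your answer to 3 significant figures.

To keep the same average steady-state level, dosing rate must scale with clearance.
CL ratio = 95.6 / 403 = 0.2372
New dose (same interval) = 1500 × 0.2372 = 355.8 mg

356 mg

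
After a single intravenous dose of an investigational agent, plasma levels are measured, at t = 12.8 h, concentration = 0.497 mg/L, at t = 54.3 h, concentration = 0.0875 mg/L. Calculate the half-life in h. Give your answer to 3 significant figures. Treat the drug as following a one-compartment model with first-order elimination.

k = ln(C₁/C₂) / (t₂ − t₁) = ln(0.497/0.0875) / (54.3 − 12.8)
  = 1.737 / 41.50 = 0.04186 h⁻¹
t½ = ln2 / k = 0.693147 / 0.04186 = 16.56 h

16.6 h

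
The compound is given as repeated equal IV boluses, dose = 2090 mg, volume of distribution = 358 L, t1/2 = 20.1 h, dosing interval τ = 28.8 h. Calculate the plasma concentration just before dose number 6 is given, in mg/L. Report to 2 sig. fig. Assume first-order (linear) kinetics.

C₀ per dose = Dose / Vd = 2090 / 358 = 5.838 mg/L
k = ln2 / t½ = 0.693147 / 20.1 = 0.03448 h⁻¹
Fraction remaining after one interval: r = e^(−kτ) = e^(−0.03448 × 28.8) = 0.3705
Before dose 6, 5 doses have been given (aged 1τ, 2τ, 3τ, 4τ, 5τ).
C_trough = C₀ × (r + r² + … + r^5) = C₀ × r(1−r^5)/(1−r)
        = 5.838 × 0.3705 × (1 − 0.006981) / (1 − 0.3705) = 3.412 mg/L

3.4 mg/L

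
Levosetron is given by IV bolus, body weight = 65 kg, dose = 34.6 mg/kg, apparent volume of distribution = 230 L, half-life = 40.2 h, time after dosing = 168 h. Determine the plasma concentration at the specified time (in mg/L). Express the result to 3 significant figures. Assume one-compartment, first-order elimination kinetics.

0.540 mg/L

Total dose = 34.6 × 65 = 2249 mg
C₀ = Dose / Vd = 2249 / 230 = 9.778 mg/L
k = ln2 / t½ = 0.693147 / 40.2 = 0.01724 h⁻¹
C = C₀ · e^(−k·t) = 9.778 × e^(−0.01724 × 168)
  = 9.778 × 0.05523 = 0.5400 mg/L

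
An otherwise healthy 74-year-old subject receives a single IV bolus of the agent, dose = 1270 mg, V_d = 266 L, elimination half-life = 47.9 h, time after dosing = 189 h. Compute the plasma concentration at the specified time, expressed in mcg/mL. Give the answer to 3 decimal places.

C₀ = Dose / Vd = 1270 / 266 = 4.774 mg/L
k = ln2 / t½ = 0.693147 / 47.9 = 0.01447 h⁻¹
C = C₀ · e^(−k·t) = 4.774 × e^(−0.01447 × 189)
  = 4.774 × 0.06491 = 0.3099 mg/L
(0.3099 mg/L = 0.3099 mcg/mL)

0.310 mcg/mL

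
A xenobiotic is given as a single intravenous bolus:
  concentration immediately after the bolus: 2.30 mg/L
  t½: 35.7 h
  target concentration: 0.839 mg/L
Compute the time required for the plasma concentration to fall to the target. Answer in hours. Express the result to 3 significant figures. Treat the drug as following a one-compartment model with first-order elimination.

51.9 h

k = ln2 / t½ = 0.693147 / 35.7 = 0.01942 h⁻¹
t = ln(C₀ / C) / k = ln(2.300 / 0.839) / 0.01942
  = ln(2.741) / 0.01942 = 1.008 / 0.01942 = 51.91 h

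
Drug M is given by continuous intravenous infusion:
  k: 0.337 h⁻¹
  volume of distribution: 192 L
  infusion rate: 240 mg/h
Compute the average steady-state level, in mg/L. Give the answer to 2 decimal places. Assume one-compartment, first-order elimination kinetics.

CL = k × Vd = 0.3370 × 192 = 64.70 L/h
At steady state Css = R₀ / CL = 240 / 64.70 = 3.709 mg/L

3.71 mg/L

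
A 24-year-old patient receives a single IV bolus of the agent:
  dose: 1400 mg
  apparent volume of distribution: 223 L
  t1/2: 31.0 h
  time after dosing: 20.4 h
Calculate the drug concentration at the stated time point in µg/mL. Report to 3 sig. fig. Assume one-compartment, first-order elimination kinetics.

C₀ = Dose / Vd = 1400 / 223 = 6.278 mg/L
k = ln2 / t½ = 0.693147 / 31.0 = 0.02236 h⁻¹
C = C₀ · e^(−k·t) = 6.278 × e^(−0.02236 × 20.4)
  = 6.278 × 0.6337 = 3.978 mg/L
(3.978 mg/L = 3.978 µg/mL)

3.98 µg/mL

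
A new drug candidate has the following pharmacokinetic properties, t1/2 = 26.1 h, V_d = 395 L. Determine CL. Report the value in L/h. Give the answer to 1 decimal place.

k = ln2 / t½ = 0.693147 / 26.1 = 0.02656 h⁻¹
CL = k × Vd = 0.02656 × 395 = 10.49 L/h

10.5 L/h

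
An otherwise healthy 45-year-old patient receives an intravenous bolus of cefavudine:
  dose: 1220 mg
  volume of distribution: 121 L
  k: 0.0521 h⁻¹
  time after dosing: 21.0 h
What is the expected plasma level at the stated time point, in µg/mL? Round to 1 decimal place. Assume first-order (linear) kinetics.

3.4 µg/mL

C₀ = Dose / Vd = 1220 / 121 = 10.08 mg/L
C = C₀ · e^(−k·t) = 10.08 × e^(−0.05210 × 21.0)
  = 10.08 × 0.3348 = 3.375 mg/L
(3.375 mg/L = 3.375 µg/mL)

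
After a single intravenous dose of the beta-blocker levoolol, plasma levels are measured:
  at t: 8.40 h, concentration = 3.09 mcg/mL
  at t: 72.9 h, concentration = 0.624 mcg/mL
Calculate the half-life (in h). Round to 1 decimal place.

27.9 h

k = ln(C₁/C₂) / (t₂ − t₁) = ln(3.09/0.624) / (72.9 − 8.40)
  = 1.600 / 64.50 = 0.02481 h⁻¹
t½ = ln2 / k = 0.693147 / 0.02481 = 27.94 h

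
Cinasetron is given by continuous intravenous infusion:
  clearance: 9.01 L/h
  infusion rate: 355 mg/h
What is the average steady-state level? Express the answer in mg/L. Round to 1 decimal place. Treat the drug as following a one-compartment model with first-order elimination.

39.4 mg/L

At steady state Css = R₀ / CL = 355 / 9.010 = 39.40 mg/L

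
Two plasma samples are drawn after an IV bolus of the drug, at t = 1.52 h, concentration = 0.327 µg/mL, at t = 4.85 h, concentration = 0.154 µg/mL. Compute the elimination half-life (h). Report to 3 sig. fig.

k = ln(C₁/C₂) / (t₂ − t₁) = ln(0.327/0.154) / (4.85 − 1.52)
  = 0.7530 / 3.330 = 0.2261 h⁻¹
t½ = ln2 / k = 0.693147 / 0.2261 = 3.066 h

3.07 h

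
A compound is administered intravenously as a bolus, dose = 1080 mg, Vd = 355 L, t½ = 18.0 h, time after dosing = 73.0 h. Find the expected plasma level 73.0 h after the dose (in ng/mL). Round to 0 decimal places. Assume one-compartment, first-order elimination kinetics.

183 ng/mL

C₀ = Dose / Vd = 1080 / 355 = 3.042 mg/L
k = ln2 / t½ = 0.693147 / 18.0 = 0.03851 h⁻¹
C = C₀ · e^(−k·t) = 3.042 × e^(−0.03851 × 73.0)
  = 3.042 × 0.06013 = 0.1829 mg/L
Convert: 0.1829 mg/L × 1000 = 182.9 ng/mL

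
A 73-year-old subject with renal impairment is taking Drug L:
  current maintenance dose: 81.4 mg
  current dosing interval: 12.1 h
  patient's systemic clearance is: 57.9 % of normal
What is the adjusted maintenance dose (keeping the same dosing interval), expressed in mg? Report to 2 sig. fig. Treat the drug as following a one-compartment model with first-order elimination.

To keep the same average steady-state level, dosing rate must scale with clearance.
CL ratio = 57.9 / 100 = 0.5790
New dose (same interval) = 81.4 × 0.5790 = 47.13 mg

47 mg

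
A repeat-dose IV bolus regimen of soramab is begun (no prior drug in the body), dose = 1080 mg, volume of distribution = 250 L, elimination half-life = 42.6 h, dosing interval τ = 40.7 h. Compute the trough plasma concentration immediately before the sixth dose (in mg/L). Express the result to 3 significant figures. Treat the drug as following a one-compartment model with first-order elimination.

4.43 mg/L

C₀ per dose = Dose / Vd = 1080 / 250 = 4.320 mg/L
k = ln2 / t½ = 0.693147 / 42.6 = 0.01627 h⁻¹
Fraction remaining after one interval: r = e^(−kτ) = e^(−0.01627 × 40.7) = 0.5157
Before dose 6, 5 doses have been given (aged 1τ, 2τ, 3τ, 4τ, 5τ).
C_trough = C₀ × (r + r² + … + r^5) = C₀ × r(1−r^5)/(1−r)
        = 4.320 × 0.5157 × (1 − 0.03647) / (1 − 0.5157) = 4.432 mg/L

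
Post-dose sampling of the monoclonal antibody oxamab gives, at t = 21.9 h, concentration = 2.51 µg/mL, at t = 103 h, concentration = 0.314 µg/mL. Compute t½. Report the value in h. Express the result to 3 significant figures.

k = ln(C₁/C₂) / (t₂ − t₁) = ln(2.51/0.314) / (103 − 21.9)
  = 2.079 / 81.10 = 0.02564 h⁻¹
t½ = ln2 / k = 0.693147 / 0.02564 = 27.03 h

27.0 h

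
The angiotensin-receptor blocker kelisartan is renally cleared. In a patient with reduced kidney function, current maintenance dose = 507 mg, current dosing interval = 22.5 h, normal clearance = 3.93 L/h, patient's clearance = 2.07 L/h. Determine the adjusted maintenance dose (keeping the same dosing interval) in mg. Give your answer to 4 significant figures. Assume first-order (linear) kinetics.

267.0 mg

To keep the same average steady-state level, dosing rate must scale with clearance.
CL ratio = 2.07 / 3.93 = 0.5267
New dose (same interval) = 507 × 0.5267 = 267.0 mg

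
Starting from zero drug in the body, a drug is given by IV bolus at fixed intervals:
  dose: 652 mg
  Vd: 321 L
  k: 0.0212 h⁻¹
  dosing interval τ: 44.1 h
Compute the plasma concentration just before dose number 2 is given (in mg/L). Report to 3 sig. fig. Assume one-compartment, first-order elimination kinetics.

C₀ per dose = Dose / Vd = 652 / 321 = 2.031 mg/L
Fraction remaining after one interval: r = e^(−kτ) = e^(−0.02120 × 44.1) = 0.3926
Before dose 2, 1 dose has been given (aged 1τ).
C_trough = C₀ × r = 2.031 × 0.3926 = 0.7974 mg/L

0.797 mg/L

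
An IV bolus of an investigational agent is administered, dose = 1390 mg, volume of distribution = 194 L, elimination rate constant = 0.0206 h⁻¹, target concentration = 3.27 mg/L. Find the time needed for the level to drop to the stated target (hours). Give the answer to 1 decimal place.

38.1 h

C₀ = Dose / Vd = 1390 / 194 = 7.165 mg/L
t = ln(C₀ / C) / k = ln(7.165 / 3.27) / 0.02060
  = ln(2.191) / 0.02060 = 0.7844 / 0.02060 = 38.08 h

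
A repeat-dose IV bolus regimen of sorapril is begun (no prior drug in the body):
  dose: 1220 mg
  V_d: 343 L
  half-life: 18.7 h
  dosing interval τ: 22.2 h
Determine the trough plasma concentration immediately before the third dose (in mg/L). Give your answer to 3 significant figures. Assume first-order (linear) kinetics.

2.25 mg/L

C₀ per dose = Dose / Vd = 1220 / 343 = 3.557 mg/L
k = ln2 / t½ = 0.693147 / 18.7 = 0.03707 h⁻¹
Fraction remaining after one interval: r = e^(−kτ) = e^(−0.03707 × 22.2) = 0.4391
Before dose 3, 2 doses have been given (aged 1τ, 2τ).
C_trough = C₀ × (r + r²) = 3.557 × (0.4391 + 0.1928) = 2.248 mg/L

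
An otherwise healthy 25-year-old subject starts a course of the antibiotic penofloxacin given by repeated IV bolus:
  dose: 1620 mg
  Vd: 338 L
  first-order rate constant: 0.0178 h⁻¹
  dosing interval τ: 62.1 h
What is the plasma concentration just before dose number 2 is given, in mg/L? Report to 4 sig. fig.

1.587 mg/L

C₀ per dose = Dose / Vd = 1620 / 338 = 4.793 mg/L
Fraction remaining after one interval: r = e^(−kτ) = e^(−0.01780 × 62.1) = 0.3311
Before dose 2, 1 dose has been given (aged 1τ).
C_trough = C₀ × r = 4.793 × 0.3311 = 1.587 mg/L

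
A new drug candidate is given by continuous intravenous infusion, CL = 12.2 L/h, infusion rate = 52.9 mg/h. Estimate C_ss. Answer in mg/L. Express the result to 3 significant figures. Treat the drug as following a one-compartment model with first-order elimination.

4.34 mg/L

At steady state Css = R₀ / CL = 52.9 / 12.20 = 4.336 mg/L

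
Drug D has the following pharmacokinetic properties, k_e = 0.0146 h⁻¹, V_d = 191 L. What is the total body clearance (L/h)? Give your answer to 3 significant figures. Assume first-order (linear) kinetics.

CL = k × Vd = 0.0146 × 191 = 2.789 L/h

2.79 L/h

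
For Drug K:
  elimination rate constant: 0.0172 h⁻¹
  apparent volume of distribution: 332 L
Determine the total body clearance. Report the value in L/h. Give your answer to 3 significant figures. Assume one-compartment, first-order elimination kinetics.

CL = k × Vd = 0.0172 × 332 = 5.710 L/h

5.71 L/h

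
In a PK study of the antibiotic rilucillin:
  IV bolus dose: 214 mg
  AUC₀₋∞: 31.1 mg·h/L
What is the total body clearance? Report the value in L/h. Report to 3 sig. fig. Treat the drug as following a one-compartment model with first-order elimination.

CL = Dose / AUC = 214 / 31.1 = 6.881 L/h

6.88 L/h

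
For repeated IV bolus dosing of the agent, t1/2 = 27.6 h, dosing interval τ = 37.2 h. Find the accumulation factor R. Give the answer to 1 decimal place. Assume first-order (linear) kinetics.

1.6

k = ln2 / t½ = 0.693147 / 27.6 = 0.02511 h⁻¹
e^(−kτ) = e^(−0.02511 × 37.2) = 0.3929
Accumulation ratio R = 1 / (1 − e^(−kτ)) = 1 / (1 − 0.3929) = 1.647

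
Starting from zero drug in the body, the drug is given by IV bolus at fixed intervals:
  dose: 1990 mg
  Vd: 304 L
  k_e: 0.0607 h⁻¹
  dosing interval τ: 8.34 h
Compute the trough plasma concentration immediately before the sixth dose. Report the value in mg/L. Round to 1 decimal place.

9.1 mg/L

C₀ per dose = Dose / Vd = 1990 / 304 = 6.546 mg/L
Fraction remaining after one interval: r = e^(−kτ) = e^(−0.06070 × 8.34) = 0.6028
Before dose 6, 5 doses have been given (aged 1τ, 2τ, 3τ, 4τ, 5τ).
C_trough = C₀ × (r + r² + … + r^5) = C₀ × r(1−r^5)/(1−r)
        = 6.546 × 0.6028 × (1 − 0.07959) / (1 − 0.6028) = 9.144 mg/L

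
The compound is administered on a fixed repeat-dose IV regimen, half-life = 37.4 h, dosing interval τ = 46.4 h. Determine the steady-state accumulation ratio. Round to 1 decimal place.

k = ln2 / t½ = 0.693147 / 37.4 = 0.01853 h⁻¹
e^(−kτ) = e^(−0.01853 × 46.4) = 0.4233
Accumulation ratio R = 1 / (1 − e^(−kτ)) = 1 / (1 − 0.4233) = 1.734

1.7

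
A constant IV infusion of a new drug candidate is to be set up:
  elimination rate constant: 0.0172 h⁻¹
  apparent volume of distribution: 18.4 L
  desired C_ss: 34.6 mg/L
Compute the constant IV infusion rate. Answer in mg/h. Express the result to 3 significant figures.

CL = k × Vd = 0.01720 × 18.4 = 0.3165 L/h
At steady state, infusion rate R₀ = Css × CL = 34.6 × 0.3165 = 10.95 mg/h

11.0 mg/h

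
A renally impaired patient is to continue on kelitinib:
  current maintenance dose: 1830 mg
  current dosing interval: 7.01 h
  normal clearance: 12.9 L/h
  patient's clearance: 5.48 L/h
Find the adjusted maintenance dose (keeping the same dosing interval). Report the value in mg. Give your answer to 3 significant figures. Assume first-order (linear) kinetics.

777 mg

To keep the same average steady-state level, dosing rate must scale with clearance.
CL ratio = 5.48 / 12.9 = 0.4248
New dose (same interval) = 1830 × 0.4248 = 777.4 mg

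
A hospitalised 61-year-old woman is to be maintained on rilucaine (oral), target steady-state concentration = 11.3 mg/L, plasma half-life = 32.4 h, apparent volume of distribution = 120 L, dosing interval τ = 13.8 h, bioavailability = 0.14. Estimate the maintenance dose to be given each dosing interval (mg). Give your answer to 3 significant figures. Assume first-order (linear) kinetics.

2860 mg

k = ln2 / t½ = 0.693147 / 32.4 = 0.02139 h⁻¹
CL = k × Vd = 0.02139 × 120 = 2.567 L/h
At steady state, F × (Dose/τ) = Css × CL.
Dose = Css × CL × τ / F = 11.3 × 2.567 × 13.8 / 0.14 = 2859 mg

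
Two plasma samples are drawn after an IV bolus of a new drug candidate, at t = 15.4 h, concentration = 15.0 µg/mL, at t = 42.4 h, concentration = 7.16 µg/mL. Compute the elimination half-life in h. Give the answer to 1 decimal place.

25.3 h

k = ln(C₁/C₂) / (t₂ − t₁) = ln(15.0/7.16) / (42.4 − 15.4)
  = 0.7395 / 27.00 = 0.02739 h⁻¹
t½ = ln2 / k = 0.693147 / 0.02739 = 25.31 h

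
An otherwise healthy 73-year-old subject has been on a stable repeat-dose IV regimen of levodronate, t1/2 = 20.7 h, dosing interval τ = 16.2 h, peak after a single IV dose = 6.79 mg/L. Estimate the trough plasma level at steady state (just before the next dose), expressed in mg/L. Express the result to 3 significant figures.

k = ln2 / t½ = 0.693147 / 20.7 = 0.03349 h⁻¹
e^(−kτ) = e^(−0.03349 × 16.2) = 0.5813
Accumulation ratio R = 1 / (1 − e^(−kτ)) = 1 / (1 − 0.5813) = 2.388
Steady-state trough = C₀ × R × e^(−kτ) = 6.79 × 2.388 × 0.5813 = 9.426 mg/L

9.43 mg/L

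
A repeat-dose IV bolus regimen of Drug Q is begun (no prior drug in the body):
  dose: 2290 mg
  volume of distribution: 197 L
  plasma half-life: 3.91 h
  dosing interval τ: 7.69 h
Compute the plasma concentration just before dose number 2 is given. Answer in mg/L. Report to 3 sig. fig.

C₀ per dose = Dose / Vd = 2290 / 197 = 11.62 mg/L
k = ln2 / t½ = 0.693147 / 3.91 = 0.1773 h⁻¹
Fraction remaining after one interval: r = e^(−kτ) = e^(−0.1773 × 7.69) = 0.2558
Before dose 2, 1 dose has been given (aged 1τ).
C_trough = C₀ × r = 11.62 × 0.2558 = 2.972 mg/L

2.97 mg/L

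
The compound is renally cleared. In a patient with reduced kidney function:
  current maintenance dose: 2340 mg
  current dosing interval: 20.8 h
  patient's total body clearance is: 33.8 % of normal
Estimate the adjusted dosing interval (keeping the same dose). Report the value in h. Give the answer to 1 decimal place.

To keep the same average steady-state level, dosing rate must scale with clearance.
CL ratio = 33.8 / 100 = 0.3380
New interval (same dose) = 20.8 / 0.3380 = 61.54 h

61.5 h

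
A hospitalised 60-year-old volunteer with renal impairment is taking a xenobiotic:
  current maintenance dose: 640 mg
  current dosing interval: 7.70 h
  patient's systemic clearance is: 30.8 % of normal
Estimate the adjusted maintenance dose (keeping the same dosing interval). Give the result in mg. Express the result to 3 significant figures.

To keep the same average steady-state level, dosing rate must scale with clearance.
CL ratio = 30.8 / 100 = 0.3080
New dose (same interval) = 640 × 0.3080 = 197.1 mg

197 mg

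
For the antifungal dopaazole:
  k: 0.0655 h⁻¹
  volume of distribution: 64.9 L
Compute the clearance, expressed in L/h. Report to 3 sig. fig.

4.25 L/h

CL = k × Vd = 0.0655 × 64.9 = 4.251 L/h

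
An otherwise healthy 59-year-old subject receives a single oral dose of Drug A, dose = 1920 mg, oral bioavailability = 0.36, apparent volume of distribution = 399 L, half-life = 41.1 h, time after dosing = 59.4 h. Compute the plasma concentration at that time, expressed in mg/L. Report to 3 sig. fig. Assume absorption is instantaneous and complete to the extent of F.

0.636 mg/L

Amount reaching circulation = F × Dose = 0.36 × 1920 = 691.2 mg
C₀ = F·Dose / Vd = 691.2 / 399 = 1.732 mg/L
k = ln2 / t½ = 0.693147 / 41.1 = 0.01686 h⁻¹
C = C₀ · e^(−k·t) = 1.732 × e^(−0.01686 × 59.4)
  = 1.732 × 0.3673 = 0.6362 mg/L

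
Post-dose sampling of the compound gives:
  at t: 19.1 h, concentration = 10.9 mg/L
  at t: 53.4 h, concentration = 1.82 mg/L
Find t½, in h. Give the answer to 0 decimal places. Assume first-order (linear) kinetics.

13 h

k = ln(C₁/C₂) / (t₂ − t₁) = ln(10.9/1.82) / (53.4 − 19.1)
  = 1.790 / 34.30 = 0.05219 h⁻¹
t½ = ln2 / k = 0.693147 / 0.05219 = 13.28 h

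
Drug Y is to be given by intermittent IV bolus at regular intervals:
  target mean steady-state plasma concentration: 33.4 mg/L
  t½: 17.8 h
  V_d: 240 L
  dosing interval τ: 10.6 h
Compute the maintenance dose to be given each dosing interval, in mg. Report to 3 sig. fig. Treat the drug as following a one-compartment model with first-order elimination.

k = ln2 / t½ = 0.693147 / 17.8 = 0.03894 h⁻¹
CL = k × Vd = 0.03894 × 240 = 9.346 L/h
At steady state, Dose/τ = Css × CL.
Dose = Css × CL × τ = 33.4 × 9.346 × 10.6 = 3309 mg

3310 mg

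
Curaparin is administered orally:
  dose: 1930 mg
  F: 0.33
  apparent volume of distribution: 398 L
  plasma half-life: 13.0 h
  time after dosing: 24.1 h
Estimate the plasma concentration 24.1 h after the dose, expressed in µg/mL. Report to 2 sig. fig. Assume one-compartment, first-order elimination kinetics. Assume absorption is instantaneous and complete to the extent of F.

0.44 µg/mL

Amount reaching circulation = F × Dose = 0.33 × 1930 = 636.9 mg
C₀ = F·Dose / Vd = 636.9 / 398 = 1.600 mg/L
k = ln2 / t½ = 0.693147 / 13.0 = 0.05332 h⁻¹
C = C₀ · e^(−k·t) = 1.600 × e^(−0.05332 × 24.1)
  = 1.600 × 0.2766 = 0.4426 mg/L
(0.4426 mg/L = 0.4426 µg/mL)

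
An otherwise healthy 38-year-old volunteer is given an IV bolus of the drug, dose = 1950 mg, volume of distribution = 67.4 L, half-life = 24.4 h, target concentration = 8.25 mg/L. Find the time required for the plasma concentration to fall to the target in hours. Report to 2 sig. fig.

44 h

C₀ = Dose / Vd = 1950 / 67.4 = 28.93 mg/L
k = ln2 / t½ = 0.693147 / 24.4 = 0.02841 h⁻¹
t = ln(C₀ / C) / k = ln(28.93 / 8.25) / 0.02841
  = ln(3.507) / 0.02841 = 1.255 / 0.02841 = 44.17 h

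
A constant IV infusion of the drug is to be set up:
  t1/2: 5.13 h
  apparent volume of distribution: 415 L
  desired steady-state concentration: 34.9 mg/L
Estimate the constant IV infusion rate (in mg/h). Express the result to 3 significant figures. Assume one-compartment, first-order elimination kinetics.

k = ln2 / t½ = 0.693147 / 5.13 = 0.1351 h⁻¹
CL = k × Vd = 0.1351 × 415 = 56.07 L/h
At steady state, infusion rate R₀ = Css × CL = 34.9 × 56.07 = 1957 mg/h

1960 mg/h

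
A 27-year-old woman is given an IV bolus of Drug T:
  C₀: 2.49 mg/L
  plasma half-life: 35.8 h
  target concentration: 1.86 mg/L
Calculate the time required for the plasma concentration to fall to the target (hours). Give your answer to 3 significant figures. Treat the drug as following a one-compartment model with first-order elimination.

k = ln2 / t½ = 0.693147 / 35.8 = 0.01936 h⁻¹
t = ln(C₀ / C) / k = ln(2.490 / 1.86) / 0.01936
  = ln(1.339) / 0.01936 = 0.2919 / 0.01936 = 15.08 h

15.1 h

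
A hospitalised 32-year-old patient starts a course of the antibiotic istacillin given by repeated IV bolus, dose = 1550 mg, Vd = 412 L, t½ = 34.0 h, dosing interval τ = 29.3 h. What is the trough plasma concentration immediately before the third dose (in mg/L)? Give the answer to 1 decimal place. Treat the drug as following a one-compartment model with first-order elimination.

C₀ per dose = Dose / Vd = 1550 / 412 = 3.762 mg/L
k = ln2 / t½ = 0.693147 / 34.0 = 0.02039 h⁻¹
Fraction remaining after one interval: r = e^(−kτ) = e^(−0.02039 × 29.3) = 0.5502
Before dose 3, 2 doses have been given (aged 1τ, 2τ).
C_trough = C₀ × (r + r²) = 3.762 × (0.5502 + 0.3027) = 3.209 mg/L

3.2 mg/L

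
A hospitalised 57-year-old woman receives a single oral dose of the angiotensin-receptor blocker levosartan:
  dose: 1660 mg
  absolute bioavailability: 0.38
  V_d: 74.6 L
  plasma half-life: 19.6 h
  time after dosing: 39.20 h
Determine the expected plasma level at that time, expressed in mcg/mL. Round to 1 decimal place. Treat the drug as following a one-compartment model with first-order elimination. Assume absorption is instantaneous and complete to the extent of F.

2.1 mcg/mL

Amount reaching circulation = F × Dose = 0.38 × 1660 = 630.8 mg
C₀ = F·Dose / Vd = 630.8 / 74.6 = 8.456 mg/L
k = ln2 / t½ = 0.693147 / 19.6 = 0.03536 h⁻¹
t / t½ = 39.20 / 19.6 = 2 half-lives
C = C₀ × (1/2)^2 = 8.456 × 0.2500 = 2.114 mg/L
(2.114 mg/L = 2.114 mcg/mL)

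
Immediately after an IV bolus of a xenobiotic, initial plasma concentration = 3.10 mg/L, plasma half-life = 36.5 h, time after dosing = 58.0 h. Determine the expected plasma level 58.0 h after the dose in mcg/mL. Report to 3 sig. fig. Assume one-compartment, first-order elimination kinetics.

k = ln2 / t½ = 0.693147 / 36.5 = 0.01899 h⁻¹
C = C₀ · e^(−k·t) = 3.100 × e^(−0.01899 × 58.0)
  = 3.100 × 0.3324 = 1.030 mg/L
(1.030 mg/L = 1.030 mcg/mL)

1.03 mcg/mL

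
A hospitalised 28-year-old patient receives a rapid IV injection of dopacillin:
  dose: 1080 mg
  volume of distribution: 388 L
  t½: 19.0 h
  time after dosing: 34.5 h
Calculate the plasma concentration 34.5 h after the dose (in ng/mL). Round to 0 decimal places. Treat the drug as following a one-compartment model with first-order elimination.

C₀ = Dose / Vd = 1080 / 388 = 2.784 mg/L
k = ln2 / t½ = 0.693147 / 19.0 = 0.03648 h⁻¹
C = C₀ · e^(−k·t) = 2.784 × e^(−0.03648 × 34.5)
  = 2.784 × 0.2841 = 0.7909 mg/L
Convert: 0.7909 mg/L × 1000 = 790.9 ng/mL

791 ng/mL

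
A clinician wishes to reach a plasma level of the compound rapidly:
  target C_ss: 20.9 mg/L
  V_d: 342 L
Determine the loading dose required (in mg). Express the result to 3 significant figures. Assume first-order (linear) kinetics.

LD = Css × Vd = 20.9 × 342 = 7148 mg

7150 mg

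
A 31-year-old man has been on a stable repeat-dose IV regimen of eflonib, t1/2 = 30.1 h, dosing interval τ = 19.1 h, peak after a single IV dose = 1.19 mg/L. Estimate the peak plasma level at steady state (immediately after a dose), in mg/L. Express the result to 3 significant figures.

k = ln2 / t½ = 0.693147 / 30.1 = 0.02303 h⁻¹
e^(−kτ) = e^(−0.02303 × 19.1) = 0.6441
Accumulation ratio R = 1 / (1 − e^(−kτ)) = 1 / (1 − 0.6441) = 2.810
Steady-state peak = C₀ × R = 1.19 × 2.810 = 3.344 mg/L

3.34 mg/L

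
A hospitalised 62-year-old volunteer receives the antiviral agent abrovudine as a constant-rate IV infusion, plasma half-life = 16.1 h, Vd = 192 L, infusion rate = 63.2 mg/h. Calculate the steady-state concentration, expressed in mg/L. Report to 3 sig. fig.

7.65 mg/L

k = ln2 / t½ = 0.693147 / 16.1 = 0.04305 h⁻¹
CL = k × Vd = 0.04305 × 192 = 8.266 L/h
At steady state Css = R₀ / CL = 63.2 / 8.266 = 7.646 mg/L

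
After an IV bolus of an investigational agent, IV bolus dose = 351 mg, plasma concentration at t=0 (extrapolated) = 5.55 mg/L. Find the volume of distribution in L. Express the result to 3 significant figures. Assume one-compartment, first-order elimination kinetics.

63.2 L

Vd = Dose / C₀ = 351.0 / 5.55 = 63.24 L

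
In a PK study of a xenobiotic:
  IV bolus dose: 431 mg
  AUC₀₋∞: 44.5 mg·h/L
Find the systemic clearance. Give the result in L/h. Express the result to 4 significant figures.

CL = Dose / AUC = 431 / 44.5 = 9.685 L/h

9.685 L/h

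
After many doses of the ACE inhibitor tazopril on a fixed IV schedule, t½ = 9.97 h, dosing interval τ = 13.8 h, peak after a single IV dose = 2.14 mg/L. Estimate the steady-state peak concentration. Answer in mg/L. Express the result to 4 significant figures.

k = ln2 / t½ = 0.693147 / 9.97 = 0.06952 h⁻¹
e^(−kτ) = e^(−0.06952 × 13.8) = 0.3831
Accumulation ratio R = 1 / (1 − e^(−kτ)) = 1 / (1 − 0.3831) = 1.621
Steady-state peak = C₀ × R = 2.14 × 1.621 = 3.469 mg/L

3.469 mg/L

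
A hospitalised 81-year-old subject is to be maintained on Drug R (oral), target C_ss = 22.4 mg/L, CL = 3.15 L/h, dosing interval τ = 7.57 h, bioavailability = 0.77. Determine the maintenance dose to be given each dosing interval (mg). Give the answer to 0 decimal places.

At steady state, F × (Dose/τ) = Css × CL.
Dose = Css × CL × τ / F = 22.4 × 3.150 × 7.57 / 0.77 = 693.7 mg

694 mg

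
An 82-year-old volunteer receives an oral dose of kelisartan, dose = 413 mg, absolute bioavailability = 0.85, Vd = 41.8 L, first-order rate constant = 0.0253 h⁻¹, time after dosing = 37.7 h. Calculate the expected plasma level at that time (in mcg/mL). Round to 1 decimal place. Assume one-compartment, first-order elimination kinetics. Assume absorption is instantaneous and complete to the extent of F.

3.2 mcg/mL

Amount reaching circulation = F × Dose = 0.85 × 413.0 = 351.1 mg
C₀ = F·Dose / Vd = 351.1 / 41.8 = 8.400 mg/L
C = C₀ · e^(−k·t) = 8.400 × e^(−0.02530 × 37.7)
  = 8.400 × 0.3853 = 3.237 mg/L
(3.237 mg/L = 3.237 mcg/mL)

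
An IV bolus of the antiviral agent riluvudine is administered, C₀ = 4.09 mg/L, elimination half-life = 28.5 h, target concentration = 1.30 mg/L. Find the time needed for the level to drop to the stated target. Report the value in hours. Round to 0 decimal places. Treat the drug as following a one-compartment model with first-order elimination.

47 h

k = ln2 / t½ = 0.693147 / 28.5 = 0.02432 h⁻¹
t = ln(C₀ / C) / k = ln(4.090 / 1.30) / 0.02432
  = ln(3.146) / 0.02432 = 1.146 / 0.02432 = 47.12 h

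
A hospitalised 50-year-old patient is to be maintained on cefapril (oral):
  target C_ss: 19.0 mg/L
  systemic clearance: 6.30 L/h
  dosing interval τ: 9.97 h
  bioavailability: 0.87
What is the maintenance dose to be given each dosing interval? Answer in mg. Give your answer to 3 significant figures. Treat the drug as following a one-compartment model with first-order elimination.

1370 mg

At steady state, F × (Dose/τ) = Css × CL.
Dose = Css × CL × τ / F = 19.0 × 6.300 × 9.97 / 0.87 = 1372 mg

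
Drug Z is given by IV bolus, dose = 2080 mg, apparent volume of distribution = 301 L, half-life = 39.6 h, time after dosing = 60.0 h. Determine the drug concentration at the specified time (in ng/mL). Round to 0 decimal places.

2418 ng/mL

C₀ = Dose / Vd = 2080 / 301 = 6.910 mg/L
k = ln2 / t½ = 0.693147 / 39.6 = 0.01750 h⁻¹
C = C₀ · e^(−k·t) = 6.910 × e^(−0.01750 × 60.0)
  = 6.910 × 0.3499 = 2.418 mg/L
Convert: 2.418 mg/L × 1000 = 2418 ng/mL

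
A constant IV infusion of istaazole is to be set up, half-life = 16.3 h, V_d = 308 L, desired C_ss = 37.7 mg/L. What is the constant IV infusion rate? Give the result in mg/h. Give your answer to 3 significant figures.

494 mg/h

k = ln2 / t½ = 0.693147 / 16.3 = 0.04252 h⁻¹
CL = k × Vd = 0.04252 × 308 = 13.10 L/h
At steady state, infusion rate R₀ = Css × CL = 37.7 × 13.10 = 493.9 mg/h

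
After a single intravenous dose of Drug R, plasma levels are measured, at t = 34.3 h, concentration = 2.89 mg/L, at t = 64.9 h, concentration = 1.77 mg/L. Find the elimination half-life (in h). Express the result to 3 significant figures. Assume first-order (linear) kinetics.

43.3 h

k = ln(C₁/C₂) / (t₂ − t₁) = ln(2.89/1.77) / (64.9 − 34.3)
  = 0.4903 / 30.60 = 0.01602 h⁻¹
t½ = ln2 / k = 0.693147 / 0.01602 = 43.27 h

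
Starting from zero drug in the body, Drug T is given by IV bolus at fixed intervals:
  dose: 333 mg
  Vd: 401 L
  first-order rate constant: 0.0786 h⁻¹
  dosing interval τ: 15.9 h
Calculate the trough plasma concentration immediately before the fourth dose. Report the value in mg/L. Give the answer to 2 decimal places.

0.33 mg/L

C₀ per dose = Dose / Vd = 333 / 401 = 0.8304 mg/L
Fraction remaining after one interval: r = e^(−kτ) = e^(−0.07860 × 15.9) = 0.2866
Before dose 4, 3 doses have been given (aged 1τ, 2τ, 3τ).
C_trough = C₀ × (r + r² + … + r^3) = C₀ × r(1−r^3)/(1−r)
        = 0.8304 × 0.2866 × (1 − 0.02354) / (1 − 0.2866) = 0.3258 mg/L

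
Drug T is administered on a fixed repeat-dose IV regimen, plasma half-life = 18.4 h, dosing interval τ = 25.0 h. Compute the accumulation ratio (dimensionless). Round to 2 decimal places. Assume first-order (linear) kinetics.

k = ln2 / t½ = 0.693147 / 18.4 = 0.03767 h⁻¹
e^(−kτ) = e^(−0.03767 × 25.0) = 0.3899
Accumulation ratio R = 1 / (1 − e^(−kτ)) = 1 / (1 − 0.3899) = 1.639

1.64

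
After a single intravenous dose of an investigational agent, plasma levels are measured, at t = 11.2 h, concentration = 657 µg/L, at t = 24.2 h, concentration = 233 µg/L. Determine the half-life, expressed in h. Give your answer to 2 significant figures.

k = ln(C₁/C₂) / (t₂ − t₁) = ln(657/233) / (24.2 − 11.2)
  = 1.037 / 13.00 = 0.07977 h⁻¹
t½ = ln2 / k = 0.693147 / 0.07977 = 8.689 h

8.7 h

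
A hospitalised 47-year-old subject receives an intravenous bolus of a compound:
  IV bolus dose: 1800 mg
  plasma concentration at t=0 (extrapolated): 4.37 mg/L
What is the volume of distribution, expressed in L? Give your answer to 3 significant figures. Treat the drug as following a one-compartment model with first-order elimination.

Vd = Dose / C₀ = 1800 / 4.37 = 411.9 L

412 L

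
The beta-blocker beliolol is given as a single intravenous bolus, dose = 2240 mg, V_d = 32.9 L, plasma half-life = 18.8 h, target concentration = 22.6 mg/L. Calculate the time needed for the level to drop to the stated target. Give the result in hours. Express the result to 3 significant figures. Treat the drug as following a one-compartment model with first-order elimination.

C₀ = Dose / Vd = 2240 / 32.9 = 68.09 mg/L
k = ln2 / t½ = 0.693147 / 18.8 = 0.03687 h⁻¹
t = ln(C₀ / C) / k = ln(68.09 / 22.6) / 0.03687
  = ln(3.013) / 0.03687 = 1.103 / 0.03687 = 29.92 h

29.9 h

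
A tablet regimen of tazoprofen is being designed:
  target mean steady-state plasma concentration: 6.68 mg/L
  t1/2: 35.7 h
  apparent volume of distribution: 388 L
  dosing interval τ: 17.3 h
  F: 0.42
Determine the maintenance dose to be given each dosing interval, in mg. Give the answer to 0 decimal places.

k = ln2 / t½ = 0.693147 / 35.7 = 0.01942 h⁻¹
CL = k × Vd = 0.01942 × 388 = 7.535 L/h
At steady state, F × (Dose/τ) = Css × CL.
Dose = Css × CL × τ / F = 6.68 × 7.535 × 17.3 / 0.42 = 2073 mg

2073 mg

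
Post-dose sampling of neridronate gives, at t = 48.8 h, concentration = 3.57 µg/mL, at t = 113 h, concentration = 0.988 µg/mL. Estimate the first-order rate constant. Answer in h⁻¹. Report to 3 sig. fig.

k = ln(C₁/C₂) / (t₂ − t₁) = ln(3.57/0.988) / (113 − 48.8)
  = 1.285 / 64.20 = 0.02002 h⁻¹

0.0200 h⁻¹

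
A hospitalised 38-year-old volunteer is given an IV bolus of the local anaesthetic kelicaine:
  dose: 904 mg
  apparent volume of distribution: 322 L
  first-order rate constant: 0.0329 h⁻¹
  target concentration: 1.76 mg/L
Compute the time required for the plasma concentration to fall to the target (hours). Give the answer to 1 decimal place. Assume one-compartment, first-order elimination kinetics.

C₀ = Dose / Vd = 904.0 / 322 = 2.807 mg/L
t = ln(C₀ / C) / k = ln(2.807 / 1.76) / 0.03290
  = ln(1.595) / 0.03290 = 0.4669 / 0.03290 = 14.19 h

14.2 h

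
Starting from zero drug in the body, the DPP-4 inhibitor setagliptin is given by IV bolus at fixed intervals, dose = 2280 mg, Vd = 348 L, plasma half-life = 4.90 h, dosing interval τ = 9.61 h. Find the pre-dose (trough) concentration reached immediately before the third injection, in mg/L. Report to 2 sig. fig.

C₀ per dose = Dose / Vd = 2280 / 348 = 6.552 mg/L
k = ln2 / t½ = 0.693147 / 4.90 = 0.1415 h⁻¹
Fraction remaining after one interval: r = e^(−kτ) = e^(−0.1415 × 9.61) = 0.2567
Before dose 3, 2 doses have been given (aged 1τ, 2τ).
C_trough = C₀ × (r + r²) = 6.552 × (0.2567 + 0.06589) = 2.114 mg/L

2.1 mg/L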